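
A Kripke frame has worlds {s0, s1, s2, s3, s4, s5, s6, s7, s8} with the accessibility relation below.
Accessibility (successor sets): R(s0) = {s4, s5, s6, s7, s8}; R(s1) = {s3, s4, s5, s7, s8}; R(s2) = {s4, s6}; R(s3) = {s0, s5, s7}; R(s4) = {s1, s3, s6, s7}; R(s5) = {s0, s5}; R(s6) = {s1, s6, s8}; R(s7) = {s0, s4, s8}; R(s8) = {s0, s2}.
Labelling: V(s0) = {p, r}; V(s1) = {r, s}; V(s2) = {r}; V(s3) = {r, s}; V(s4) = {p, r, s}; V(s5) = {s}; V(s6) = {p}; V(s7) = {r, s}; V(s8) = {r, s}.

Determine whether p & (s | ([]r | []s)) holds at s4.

Yes

Recall that []ψ holds at a world iff ψ holds at every accessible world, and <>ψ holds iff ψ holds at some accessible world.
At s4: p is true, s | ([]r | []s) is true, so p & (s | ([]r | []s)) is true.
  At s4: s is true, []r | []s is false, so s | ([]r | []s) is true.
    At s4: []r is false, []s is false, so []r | []s is false.
      At s4: []r requires r at every successor {s1, s3, s6, s7}.
        r fails at s6, so []r is false at s4.
      At s4: []s requires s at every successor {s1, s3, s6, s7}.
        s fails at s6, so []s is false at s4.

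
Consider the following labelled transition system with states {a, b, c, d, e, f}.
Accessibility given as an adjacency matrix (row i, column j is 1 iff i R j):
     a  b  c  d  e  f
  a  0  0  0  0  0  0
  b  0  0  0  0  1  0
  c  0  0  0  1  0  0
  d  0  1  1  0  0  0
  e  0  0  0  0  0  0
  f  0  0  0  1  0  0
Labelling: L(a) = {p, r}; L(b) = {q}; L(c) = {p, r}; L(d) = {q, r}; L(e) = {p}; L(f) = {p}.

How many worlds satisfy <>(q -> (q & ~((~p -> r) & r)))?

Let φ = <>(q -> (q & ~((~p -> r) & r))). Evaluate φ at each world:
  a (successors ∅): φ is false.
  b (successors {e}): φ is true.
  c (successors {d}): φ is false.
  d (successors {b, c}): φ is true.
  e (successors ∅): φ is false.
  f (successors {d}): φ is false.
For instance, at b:
  At b: <>(q -> (q & ~((~p -> r) & r))) requires q -> (q & ~((~p -> r) & r)) at some successor in {e}.
    q -> (q & ~((~p -> r) & r)) holds at e, so <>(q -> (q & ~((~p -> r) & r))) is true at b.
Satisfying worlds: {b, d}

2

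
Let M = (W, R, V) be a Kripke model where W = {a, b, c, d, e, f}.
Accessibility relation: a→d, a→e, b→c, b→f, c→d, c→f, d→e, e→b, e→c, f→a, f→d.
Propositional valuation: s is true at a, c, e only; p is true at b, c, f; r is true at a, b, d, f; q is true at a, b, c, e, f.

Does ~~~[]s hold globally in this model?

Let φ = ~~~[]s. Evaluate φ at each world:
  a (successors {d, e}): φ is true.
  b (successors {c, f}): φ is true.
  c (successors {d, f}): φ is true.
  d (successors {e}): φ is false.
  e (successors {b, c}): φ is true.
  f (successors {a, d}): φ is true.
Detail at d (counterexample):
  At d: ~~[]s is true, so ~~~[]s is false.
    At d: ~[]s is false, so ~~[]s is true.
      At d: []s is true, so ~[]s is false.

No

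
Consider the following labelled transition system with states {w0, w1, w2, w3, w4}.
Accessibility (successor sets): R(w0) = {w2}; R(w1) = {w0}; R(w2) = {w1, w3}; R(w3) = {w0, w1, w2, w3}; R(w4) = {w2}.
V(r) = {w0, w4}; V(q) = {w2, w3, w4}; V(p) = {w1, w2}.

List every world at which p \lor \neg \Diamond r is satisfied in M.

w0, w1, w2, w4

Recall that \Diamond ψ holds at a world iff ψ holds at some accessible world.
Let φ = p \lor \neg \Diamond r. Evaluate φ at each world:
  w0 (successors {w2}): φ is true.
  w1 (successors {w0}): φ is true.
  w2 (successors {w1, w3}): φ is true.
  w3 (successors {w0, w1, w2, w3}): φ is false.
  w4 (successors {w2}): φ is true.
For instance, at w2:
  At w2: p is true, \neg \Diamond r is true, so p \lor \neg \Diamond r is true.
    At w2: \Diamond r is false, so \neg \Diamond r is true.
      At w2: \Diamond r requires r at some successor in {w1, w3}.
        At w1: r is false.
        At w3: r is false.
      So \Diamond r is false at w2.
Satisfying worlds: {w0, w1, w2, w4}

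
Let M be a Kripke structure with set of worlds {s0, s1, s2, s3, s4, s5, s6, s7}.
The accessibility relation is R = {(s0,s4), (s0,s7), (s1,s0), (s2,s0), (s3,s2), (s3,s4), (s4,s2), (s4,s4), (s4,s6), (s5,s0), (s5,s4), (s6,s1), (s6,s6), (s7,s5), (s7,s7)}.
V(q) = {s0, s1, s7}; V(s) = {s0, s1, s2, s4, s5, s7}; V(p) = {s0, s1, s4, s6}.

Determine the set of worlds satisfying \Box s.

Let φ = \Box s. Evaluate φ at each world:
  s0 (successors {s4, s7}): φ is true.
  s1 (successors {s0}): φ is true.
  s2 (successors {s0}): φ is true.
  s3 (successors {s2, s4}): φ is true.
  s4 (successors {s2, s4, s6}): φ is false.
  s5 (successors {s0, s4}): φ is true.
  s6 (successors {s1, s6}): φ is false.
  s7 (successors {s5, s7}): φ is true.
For instance, at s4:
  At s4: \Box s requires s at every successor {s2, s4, s6}.
    s fails at s6, so \Box s is false at s4.
Satisfying worlds: {s0, s1, s2, s3, s5, s7}

s0, s1, s2, s3, s5, s7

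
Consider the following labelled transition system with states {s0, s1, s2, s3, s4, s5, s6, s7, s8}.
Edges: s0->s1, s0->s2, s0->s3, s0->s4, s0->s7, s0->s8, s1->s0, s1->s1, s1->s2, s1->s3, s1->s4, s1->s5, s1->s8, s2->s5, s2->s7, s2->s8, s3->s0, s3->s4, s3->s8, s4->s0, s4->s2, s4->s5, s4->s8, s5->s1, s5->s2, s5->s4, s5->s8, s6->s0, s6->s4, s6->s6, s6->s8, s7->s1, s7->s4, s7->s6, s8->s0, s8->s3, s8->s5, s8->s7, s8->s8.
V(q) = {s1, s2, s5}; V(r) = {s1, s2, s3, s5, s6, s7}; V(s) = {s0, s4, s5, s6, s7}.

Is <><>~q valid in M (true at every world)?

Yes

Recall that <>ψ holds at a world iff ψ holds at some accessible world.
Let φ = <><>~q. Evaluate φ at each world:
  s0 (successors {s1, s2, s3, s4, s7, s8}): φ is true.
  s1 (successors {s0, s1, s2, s3, s4, s5, s8}): φ is true.
  s2 (successors {s5, s7, s8}): φ is true.
  s3 (successors {s0, s4, s8}): φ is true.
  s4 (successors {s0, s2, s5, s8}): φ is true.
  s5 (successors {s1, s2, s4, s8}): φ is true.
  s6 (successors {s0, s4, s6, s8}): φ is true.
  s7 (successors {s1, s4, s6}): φ is true.
  s8 (successors {s0, s3, s5, s7, s8}): φ is true.
For instance, at s5:
  At s5: <><>~q requires <>~q at some successor in {s1, s2, s4, s8}.
    <>~q holds at s1, so <><>~q is true at s5.
      At s1: <>~q requires ~q at some successor in {s0, s1, s2, s3, s4, s5, s8}.
        ~q holds at s0, so <>~q is true at s1.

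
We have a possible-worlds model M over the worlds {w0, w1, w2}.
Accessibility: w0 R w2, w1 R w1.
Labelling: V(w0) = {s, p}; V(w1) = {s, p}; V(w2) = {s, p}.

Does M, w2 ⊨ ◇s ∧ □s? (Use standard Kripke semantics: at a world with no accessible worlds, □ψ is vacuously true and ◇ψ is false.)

At w2: ◇s is false, □s is true, so ◇s ∧ □s is false.
  At w2: no accessible worlds, so ◇s is false.
  At w2: no accessible worlds, so □s holds vacuously.

No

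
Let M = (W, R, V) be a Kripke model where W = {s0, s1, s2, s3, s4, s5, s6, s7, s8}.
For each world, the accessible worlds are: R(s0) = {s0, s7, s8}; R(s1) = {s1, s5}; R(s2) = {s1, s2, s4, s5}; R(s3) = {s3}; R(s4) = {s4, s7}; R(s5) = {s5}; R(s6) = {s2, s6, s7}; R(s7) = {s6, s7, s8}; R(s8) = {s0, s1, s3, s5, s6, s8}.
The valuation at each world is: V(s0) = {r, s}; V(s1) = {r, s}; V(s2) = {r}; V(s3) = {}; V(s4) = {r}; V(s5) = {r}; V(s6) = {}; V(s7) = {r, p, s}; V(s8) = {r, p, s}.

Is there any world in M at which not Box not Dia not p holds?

Recall that Box ψ holds at a world iff ψ holds at every accessible world, and Dia ψ holds iff ψ holds at some accessible world.
Let φ = not Box not Dia not p. Evaluate φ at each world:
  s0 (successors {s0, s7, s8}): φ is true.
  s1 (successors {s1, s5}): φ is true.
  s2 (successors {s1, s2, s4, s5}): φ is true.
  s3 (successors {s3}): φ is true.
  s4 (successors {s4, s7}): φ is true.
  s5 (successors {s5}): φ is true.
  s6 (successors {s2, s6, s7}): φ is true.
  s7 (successors {s6, s7, s8}): φ is true.
  s8 (successors {s0, s1, s3, s5, s6, s8}): φ is true.
Detail at s0 (witness):
  At s0: Box not Dia not p is false, so not Box not Dia not p is true.
    At s0: Box not Dia not p requires not Dia not p at every successor {s0, s7, s8}.
      not Dia not p fails at s0, so Box not Dia not p is false at s0.

Yes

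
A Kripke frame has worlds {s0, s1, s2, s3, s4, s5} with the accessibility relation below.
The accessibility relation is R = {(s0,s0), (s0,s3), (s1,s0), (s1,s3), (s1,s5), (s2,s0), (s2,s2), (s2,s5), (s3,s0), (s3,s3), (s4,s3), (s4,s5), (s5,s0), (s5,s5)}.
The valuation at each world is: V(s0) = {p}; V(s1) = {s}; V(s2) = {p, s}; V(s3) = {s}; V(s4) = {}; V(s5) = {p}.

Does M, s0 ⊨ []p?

No

At s0: []p requires p at every successor {s0, s3}.
  p fails at s3, so []p is false at s0.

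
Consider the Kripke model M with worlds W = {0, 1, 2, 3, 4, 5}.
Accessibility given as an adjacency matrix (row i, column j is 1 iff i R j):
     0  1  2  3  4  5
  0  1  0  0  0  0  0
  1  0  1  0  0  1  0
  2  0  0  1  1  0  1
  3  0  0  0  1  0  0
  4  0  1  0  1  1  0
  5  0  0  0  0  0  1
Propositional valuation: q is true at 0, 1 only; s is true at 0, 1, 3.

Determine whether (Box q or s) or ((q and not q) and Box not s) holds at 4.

No

At 4: Box q or s is false, (q and not q) and Box not s is false, so (Box q or s) or ((q and not q) and Box not s) is false.
  At 4: Box q is false, s is false, so Box q or s is false.
    At 4: Box q requires q at every successor {1, 3, 4}.
      q fails at 3, so Box q is false at 4.
  At 4: q and not q is false, Box not s is false, so (q and not q) and Box not s is false.
    At 4: Box not s requires not s at every successor {1, 3, 4}.
      not s fails at 1, so Box not s is false at 4.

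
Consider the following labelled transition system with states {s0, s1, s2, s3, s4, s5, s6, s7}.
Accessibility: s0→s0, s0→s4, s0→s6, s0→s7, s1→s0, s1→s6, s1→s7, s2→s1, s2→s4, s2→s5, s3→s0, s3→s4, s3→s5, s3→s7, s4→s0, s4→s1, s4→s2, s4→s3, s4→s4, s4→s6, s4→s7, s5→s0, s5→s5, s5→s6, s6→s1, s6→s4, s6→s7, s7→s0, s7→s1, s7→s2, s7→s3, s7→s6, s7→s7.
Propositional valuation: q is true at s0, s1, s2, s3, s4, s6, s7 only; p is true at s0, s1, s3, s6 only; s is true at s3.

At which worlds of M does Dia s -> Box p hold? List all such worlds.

Recall that Box ψ holds at a world iff ψ holds at every accessible world, and Dia ψ holds iff ψ holds at some accessible world.
Let φ = Dia s -> Box p. Evaluate φ at each world:
  s0 (successors {s0, s4, s6, s7}): φ is true.
  s1 (successors {s0, s6, s7}): φ is true.
  s2 (successors {s1, s4, s5}): φ is true.
  s3 (successors {s0, s4, s5, s7}): φ is true.
  s4 (successors {s0, s1, s2, s3, s4, s6, s7}): φ is false.
  s5 (successors {s0, s5, s6}): φ is true.
  s6 (successors {s1, s4, s7}): φ is true.
  s7 (successors {s0, s1, s2, s3, s6, s7}): φ is false.
For instance, at s0:
  At s0: Dia s is false, Box p is false, so Dia s -> Box p is true.
    At s0: Dia s requires s at some successor in {s0, s4, s6, s7}.
      At s0: s is false.
      At s4: s is false.
      At s6: s is false.
      At s7: s is false.
    So Dia s is false at s0.
    At s0: Box p requires p at every successor {s0, s4, s6, s7}.
      p fails at s4, so Box p is false at s0.
Satisfying worlds: {s0, s1, s2, s3, s5, s6}

s0, s1, s2, s3, s5, s6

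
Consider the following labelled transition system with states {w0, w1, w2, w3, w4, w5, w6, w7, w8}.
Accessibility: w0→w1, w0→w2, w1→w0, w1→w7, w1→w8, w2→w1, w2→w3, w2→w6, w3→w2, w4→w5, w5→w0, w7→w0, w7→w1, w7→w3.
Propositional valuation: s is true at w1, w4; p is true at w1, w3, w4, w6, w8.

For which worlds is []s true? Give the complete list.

Recall that []ψ holds at a world iff ψ holds at every accessible world, and <>ψ holds iff ψ holds at some accessible world.
Let φ = []s. Evaluate φ at each world:
  w0 (successors {w1, w2}): φ is false.
  w1 (successors {w0, w7, w8}): φ is false.
  w2 (successors {w1, w3, w6}): φ is false.
  w3 (successors {w2}): φ is false.
  w4 (successors {w5}): φ is false.
  w5 (successors {w0}): φ is false.
  w6 (successors ∅): φ is true.
  w7 (successors {w0, w1, w3}): φ is false.
  w8 (successors ∅): φ is true.
For instance, at w4:
  At w4: []s requires s at every successor {w5}.
    s fails at w5, so []s is false at w4.
Satisfying worlds: {w6, w8}

w6, w8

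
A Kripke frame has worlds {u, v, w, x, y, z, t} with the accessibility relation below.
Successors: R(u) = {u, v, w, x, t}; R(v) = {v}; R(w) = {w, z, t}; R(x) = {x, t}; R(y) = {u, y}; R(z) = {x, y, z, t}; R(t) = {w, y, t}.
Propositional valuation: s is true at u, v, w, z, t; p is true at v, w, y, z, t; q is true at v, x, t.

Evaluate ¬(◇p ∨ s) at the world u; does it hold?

No

At u: ◇p ∨ s is true, so ¬(◇p ∨ s) is false.
  At u: ◇p is true, s is true, so ◇p ∨ s is true.
    At u: ◇p requires p at some successor in {u, v, w, x, t}.
      p holds at v, so ◇p is true at u.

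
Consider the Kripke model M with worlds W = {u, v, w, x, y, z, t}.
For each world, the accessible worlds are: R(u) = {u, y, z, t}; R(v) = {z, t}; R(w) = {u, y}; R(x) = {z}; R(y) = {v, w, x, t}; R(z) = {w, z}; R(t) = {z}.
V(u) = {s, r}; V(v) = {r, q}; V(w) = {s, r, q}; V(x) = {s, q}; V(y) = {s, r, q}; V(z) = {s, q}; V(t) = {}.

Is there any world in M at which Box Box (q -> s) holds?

Let φ = Box Box (q -> s). Evaluate φ at each world:
  u (successors {u, y, z, t}): φ is false.
  v (successors {z, t}): φ is true.
  w (successors {u, y}): φ is false.
  x (successors {z}): φ is true.
  y (successors {v, w, x, t}): φ is true.
  z (successors {w, z}): φ is true.
  t (successors {z}): φ is true.
Detail at v (witness):
  At v: Box Box (q -> s) requires Box (q -> s) at every successor {z, t}.
      At z: Box (q -> s) requires q -> s at every successor {w, z}.
        At w: q -> s is true.
        At z: q -> s is true.
      So Box (q -> s) is true at z.
      At t: Box (q -> s) requires q -> s at every successor {z}.
        At z: q -> s is true.
      So Box (q -> s) is true at t.
  So Box Box (q -> s) is true at v.

Yes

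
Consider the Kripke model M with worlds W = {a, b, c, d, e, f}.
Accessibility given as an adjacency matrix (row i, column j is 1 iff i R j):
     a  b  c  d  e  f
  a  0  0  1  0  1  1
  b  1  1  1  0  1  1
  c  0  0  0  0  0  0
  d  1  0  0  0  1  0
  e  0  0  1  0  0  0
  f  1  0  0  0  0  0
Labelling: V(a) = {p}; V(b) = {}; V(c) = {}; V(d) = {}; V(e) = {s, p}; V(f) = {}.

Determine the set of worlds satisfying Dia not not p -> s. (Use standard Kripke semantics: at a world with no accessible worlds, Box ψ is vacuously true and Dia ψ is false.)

Let φ = Dia not not p -> s. Evaluate φ at each world:
  a (successors {c, e, f}): φ is false.
  b (successors {a, b, c, e, f}): φ is false.
  c (successors ∅): φ is true.
  d (successors {a, e}): φ is false.
  e (successors {c}): φ is true.
  f (successors {a}): φ is false.
For instance, at b:
  At b: Dia not not p is true, s is false, so Dia not not p -> s is false.
    At b: Dia not not p requires not not p at some successor in {a, b, c, e, f}.
      not not p holds at a, so Dia not not p is true at b.
Satisfying worlds: {c, e}

c, e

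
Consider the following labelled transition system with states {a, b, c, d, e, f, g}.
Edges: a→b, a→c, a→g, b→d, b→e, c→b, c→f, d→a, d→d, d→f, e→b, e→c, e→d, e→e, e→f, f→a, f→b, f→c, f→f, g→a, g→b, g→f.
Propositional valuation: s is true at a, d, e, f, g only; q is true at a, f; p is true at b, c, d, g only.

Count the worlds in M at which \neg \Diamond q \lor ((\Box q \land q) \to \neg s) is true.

7

Recall that \Box ψ holds at a world iff ψ holds at every accessible world, and \Diamond ψ holds iff ψ holds at some accessible world.
Let φ = \neg \Diamond q \lor ((\Box q \land q) \to \neg s). Evaluate φ at each world:
  a (successors {b, c, g}): φ is true.
  b (successors {d, e}): φ is true.
  c (successors {b, f}): φ is true.
  d (successors {a, d, f}): φ is true.
  e (successors {b, c, d, e, f}): φ is true.
  f (successors {a, b, c, f}): φ is true.
  g (successors {a, b, f}): φ is true.
For instance, at c:
  At c: \neg \Diamond q is false, (\Box q \land q) \to \neg s is true, so \neg \Diamond q \lor ((\Box q \land q) \to \neg s) is true.
    At c: \Diamond q is true, so \neg \Diamond q is false.
      At c: \Diamond q requires q at some successor in {b, f}.
        q holds at f, so \Diamond q is true at c.
    At c: \Box q \land q is false, \neg s is true, so (\Box q \land q) \to \neg s is true.
      At c: \Box q is false, q is false, so \Box q \land q is false.
Satisfying worlds: {a, b, c, d, e, f, g}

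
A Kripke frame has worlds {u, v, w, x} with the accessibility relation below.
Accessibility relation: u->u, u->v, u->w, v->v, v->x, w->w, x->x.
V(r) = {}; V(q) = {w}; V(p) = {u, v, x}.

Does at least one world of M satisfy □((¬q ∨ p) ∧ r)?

Recall that □ψ holds at a world iff ψ holds at every accessible world, and ◇ψ holds iff ψ holds at some accessible world.
Let φ = □((¬q ∨ p) ∧ r). Evaluate φ at each world:
  u (successors {u, v, w}): φ is false.
  v (successors {v, x}): φ is false.
  w (successors {w}): φ is false.
  x (successors {x}): φ is false.
For instance, at v:
  At v: □((¬q ∨ p) ∧ r) requires (¬q ∨ p) ∧ r at every successor {v, x}.
    (¬q ∨ p) ∧ r fails at v, so □((¬q ∨ p) ∧ r) is false at v.

No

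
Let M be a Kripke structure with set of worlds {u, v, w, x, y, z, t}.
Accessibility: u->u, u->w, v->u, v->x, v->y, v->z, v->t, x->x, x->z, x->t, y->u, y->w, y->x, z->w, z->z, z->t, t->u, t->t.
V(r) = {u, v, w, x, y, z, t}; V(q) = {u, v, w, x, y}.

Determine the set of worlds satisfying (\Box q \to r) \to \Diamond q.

u, v, x, y, z, t

Let φ = (\Box q \to r) \to \Diamond q. Evaluate φ at each world:
  u (successors {u, w}): φ is true.
  v (successors {u, x, y, z, t}): φ is true.
  w (successors ∅): φ is false.
  x (successors {x, z, t}): φ is true.
  y (successors {u, w, x}): φ is true.
  z (successors {w, z, t}): φ is true.
  t (successors {u, t}): φ is true.
For instance, at t:
  At t: \Box q \to r is true, \Diamond q is true, so (\Box q \to r) \to \Diamond q is true.
    At t: \Box q is false, r is true, so \Box q \to r is true.
      At t: \Box q requires q at every successor {u, t}.
        q fails at t, so \Box q is false at t.
    At t: \Diamond q requires q at some successor in {u, t}.
      q holds at u, so \Diamond q is true at t.
Satisfying worlds: {u, v, x, y, z, t}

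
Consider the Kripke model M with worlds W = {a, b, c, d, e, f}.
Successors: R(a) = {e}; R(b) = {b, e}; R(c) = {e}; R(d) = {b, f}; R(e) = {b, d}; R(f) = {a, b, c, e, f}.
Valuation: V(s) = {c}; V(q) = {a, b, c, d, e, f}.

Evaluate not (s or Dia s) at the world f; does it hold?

No

Recall that Dia ψ holds at a world iff ψ holds at some accessible world.
At f: s or Dia s is true, so not (s or Dia s) is false.
  At f: s is false, Dia s is true, so s or Dia s is true.
    At f: Dia s requires s at some successor in {a, b, c, e, f}.
      s holds at c, so Dia s is true at f.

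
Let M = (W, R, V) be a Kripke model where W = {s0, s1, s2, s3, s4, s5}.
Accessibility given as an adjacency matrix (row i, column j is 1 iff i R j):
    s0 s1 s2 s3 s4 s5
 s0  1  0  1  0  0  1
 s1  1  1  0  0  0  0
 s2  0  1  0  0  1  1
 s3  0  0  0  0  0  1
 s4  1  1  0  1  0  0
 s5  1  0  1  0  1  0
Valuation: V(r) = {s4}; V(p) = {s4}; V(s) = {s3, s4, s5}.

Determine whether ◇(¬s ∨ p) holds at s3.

No

At s3: ◇(¬s ∨ p) requires ¬s ∨ p at some successor in {s5}.
  At s5: ¬s ∨ p is false.
So ◇(¬s ∨ p) is false at s3.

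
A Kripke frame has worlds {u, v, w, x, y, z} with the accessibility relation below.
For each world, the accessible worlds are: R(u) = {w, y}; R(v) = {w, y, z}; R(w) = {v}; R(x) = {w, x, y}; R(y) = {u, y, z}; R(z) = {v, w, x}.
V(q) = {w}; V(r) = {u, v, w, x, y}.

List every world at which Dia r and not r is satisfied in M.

Let φ = Dia r and not r. Evaluate φ at each world:
  u (successors {w, y}): φ is false.
  v (successors {w, y, z}): φ is false.
  w (successors {v}): φ is false.
  x (successors {w, x, y}): φ is false.
  y (successors {u, y, z}): φ is false.
  z (successors {v, w, x}): φ is true.
For instance, at v:
  At v: Dia r is true, not r is false, so Dia r and not r is false.
    At v: Dia r requires r at some successor in {w, y, z}.
      r holds at w, so Dia r is true at v.
Satisfying worlds: {z}

z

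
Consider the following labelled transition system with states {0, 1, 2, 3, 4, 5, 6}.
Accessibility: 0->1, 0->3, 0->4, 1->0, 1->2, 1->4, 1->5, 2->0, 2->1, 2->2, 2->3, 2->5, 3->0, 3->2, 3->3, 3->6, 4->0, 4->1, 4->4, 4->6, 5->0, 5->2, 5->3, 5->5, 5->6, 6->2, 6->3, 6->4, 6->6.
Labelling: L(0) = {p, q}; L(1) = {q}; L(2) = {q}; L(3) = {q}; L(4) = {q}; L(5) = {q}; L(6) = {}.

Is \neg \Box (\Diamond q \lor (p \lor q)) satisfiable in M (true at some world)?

Recall that \Box ψ holds at a world iff ψ holds at every accessible world, and \Diamond ψ holds iff ψ holds at some accessible world.
Let φ = \neg \Box (\Diamond q \lor (p \lor q)). Evaluate φ at each world:
  0 (successors {1, 3, 4}): φ is false.
  1 (successors {0, 2, 4, 5}): φ is false.
  2 (successors {0, 1, 2, 3, 5}): φ is false.
  3 (successors {0, 2, 3, 6}): φ is false.
  4 (successors {0, 1, 4, 6}): φ is false.
  5 (successors {0, 2, 3, 5, 6}): φ is false.
  6 (successors {2, 3, 4, 6}): φ is false.
For instance, at 1:
  At 1: \Box (\Diamond q \lor (p \lor q)) is true, so \neg \Box (\Diamond q \lor (p \lor q)) is false.
    At 1: \Box (\Diamond q \lor (p \lor q)) requires \Diamond q \lor (p \lor q) at every successor {0, 2, 4, 5}.
      At 0: \Diamond q \lor (p \lor q) is true.
      At 2: \Diamond q \lor (p \lor q) is true.
      At 4: \Diamond q \lor (p \lor q) is true.
      At 5: \Diamond q \lor (p \lor q) is true.
    So \Box (\Diamond q \lor (p \lor q)) is true at 1.

No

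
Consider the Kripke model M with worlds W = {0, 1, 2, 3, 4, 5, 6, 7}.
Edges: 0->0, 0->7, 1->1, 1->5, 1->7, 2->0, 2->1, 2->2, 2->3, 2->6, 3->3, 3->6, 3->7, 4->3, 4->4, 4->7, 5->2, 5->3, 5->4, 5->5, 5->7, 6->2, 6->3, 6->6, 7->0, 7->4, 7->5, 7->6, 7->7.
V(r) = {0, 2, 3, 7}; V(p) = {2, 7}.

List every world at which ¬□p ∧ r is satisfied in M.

Let φ = ¬□p ∧ r. Evaluate φ at each world:
  0 (successors {0, 7}): φ is true.
  1 (successors {1, 5, 7}): φ is false.
  2 (successors {0, 1, 2, 3, 6}): φ is true.
  3 (successors {3, 6, 7}): φ is true.
  4 (successors {3, 4, 7}): φ is false.
  5 (successors {2, 3, 4, 5, 7}): φ is false.
  6 (successors {2, 3, 6}): φ is false.
  7 (successors {0, 4, 5, 6, 7}): φ is true.
For instance, at 7:
  At 7: ¬□p is true, r is true, so ¬□p ∧ r is true.
    At 7: □p is false, so ¬□p is true.
      At 7: □p requires p at every successor {0, 4, 5, 6, 7}.
        p fails at 0, so □p is false at 7.
Satisfying worlds: {0, 2, 3, 7}

0, 2, 3, 7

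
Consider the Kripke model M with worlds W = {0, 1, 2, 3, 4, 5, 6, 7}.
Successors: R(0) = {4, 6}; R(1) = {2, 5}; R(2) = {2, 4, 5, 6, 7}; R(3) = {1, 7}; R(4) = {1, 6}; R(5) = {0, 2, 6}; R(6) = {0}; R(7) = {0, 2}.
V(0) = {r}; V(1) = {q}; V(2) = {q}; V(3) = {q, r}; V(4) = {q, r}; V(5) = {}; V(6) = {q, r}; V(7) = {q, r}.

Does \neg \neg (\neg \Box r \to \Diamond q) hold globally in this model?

Let φ = \neg \neg (\neg \Box r \to \Diamond q). Evaluate φ at each world:
  0 (successors {4, 6}): φ is true.
  1 (successors {2, 5}): φ is true.
  2 (successors {2, 4, 5, 6, 7}): φ is true.
  3 (successors {1, 7}): φ is true.
  4 (successors {1, 6}): φ is true.
  5 (successors {0, 2, 6}): φ is true.
  6 (successors {0}): φ is true.
  7 (successors {0, 2}): φ is true.
For instance, at 2:
  At 2: \neg (\neg \Box r \to \Diamond q) is false, so \neg \neg (\neg \Box r \to \Diamond q) is true.
    At 2: \neg \Box r \to \Diamond q is true, so \neg (\neg \Box r \to \Diamond q) is false.
      At 2: \neg \Box r is true, \Diamond q is true, so \neg \Box r \to \Diamond q is true.

Yes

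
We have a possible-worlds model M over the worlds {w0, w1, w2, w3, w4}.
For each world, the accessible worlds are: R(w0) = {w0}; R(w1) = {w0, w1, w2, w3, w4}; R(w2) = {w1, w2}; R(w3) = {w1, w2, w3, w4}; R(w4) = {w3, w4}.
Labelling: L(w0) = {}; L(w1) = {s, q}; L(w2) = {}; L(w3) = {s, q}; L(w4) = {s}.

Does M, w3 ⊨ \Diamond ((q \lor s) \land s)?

At w3: \Diamond ((q \lor s) \land s) requires (q \lor s) \land s at some successor in {w1, w2, w3, w4}.
  (q \lor s) \land s holds at w1, so \Diamond ((q \lor s) \land s) is true at w3.

Yes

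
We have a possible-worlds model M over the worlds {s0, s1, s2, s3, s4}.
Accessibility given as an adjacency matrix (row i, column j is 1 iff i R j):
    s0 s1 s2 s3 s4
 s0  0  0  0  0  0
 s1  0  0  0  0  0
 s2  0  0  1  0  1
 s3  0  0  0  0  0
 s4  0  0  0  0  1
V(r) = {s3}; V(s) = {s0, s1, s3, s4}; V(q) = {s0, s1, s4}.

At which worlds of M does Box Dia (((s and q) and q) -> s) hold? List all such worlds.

s0, s1, s2, s3, s4

Recall that Box ψ holds at a world iff ψ holds at every accessible world, and Dia ψ holds iff ψ holds at some accessible world.
Let φ = Box Dia (((s and q) and q) -> s). Evaluate φ at each world:
  s0 (successors ∅): φ is true.
  s1 (successors ∅): φ is true.
  s2 (successors {s2, s4}): φ is true.
  s3 (successors ∅): φ is true.
  s4 (successors {s4}): φ is true.
For instance, at s4:
  At s4: Box Dia (((s and q) and q) -> s) requires Dia (((s and q) and q) -> s) at every successor {s4}.
      At s4: Dia (((s and q) and q) -> s) requires ((s and q) and q) -> s at some successor in {s4}.
        ((s and q) and q) -> s holds at s4, so Dia (((s and q) and q) -> s) is true at s4.
  So Box Dia (((s and q) and q) -> s) is true at s4.
Satisfying worlds: {s0, s1, s2, s3, s4}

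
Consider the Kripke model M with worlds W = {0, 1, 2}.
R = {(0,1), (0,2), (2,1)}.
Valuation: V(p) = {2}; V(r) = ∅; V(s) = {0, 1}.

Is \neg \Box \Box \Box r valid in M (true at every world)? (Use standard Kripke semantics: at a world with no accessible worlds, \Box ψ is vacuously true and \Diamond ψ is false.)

Let φ = \neg \Box \Box \Box r. Evaluate φ at each world:
  0 (successors {1, 2}): φ is false.
  1 (successors ∅): φ is false.
  2 (successors {1}): φ is false.
Detail at 0 (counterexample):
  At 0: \Box \Box \Box r is true, so \neg \Box \Box \Box r is false.
    At 0: \Box \Box \Box r requires \Box \Box r at every successor {1, 2}.
      At 1: \Box \Box r is true.
      At 2: \Box \Box r is true.
    So \Box \Box \Box r is true at 0.

No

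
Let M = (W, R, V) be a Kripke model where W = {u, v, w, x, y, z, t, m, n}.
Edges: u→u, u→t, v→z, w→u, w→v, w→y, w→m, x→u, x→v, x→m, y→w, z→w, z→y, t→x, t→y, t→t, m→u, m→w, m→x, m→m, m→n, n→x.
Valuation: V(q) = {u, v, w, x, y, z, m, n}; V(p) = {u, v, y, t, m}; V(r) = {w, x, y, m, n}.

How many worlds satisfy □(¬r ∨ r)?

9

Let φ = □(¬r ∨ r). Evaluate φ at each world:
  u (successors {u, t}): φ is true.
  v (successors {z}): φ is true.
  w (successors {u, v, y, m}): φ is true.
  x (successors {u, v, m}): φ is true.
  y (successors {w}): φ is true.
  z (successors {w, y}): φ is true.
  t (successors {x, y, t}): φ is true.
  m (successors {u, w, x, m, n}): φ is true.
  n (successors {x}): φ is true.
For instance, at n:
  At n: □(¬r ∨ r) requires ¬r ∨ r at every successor {x}.
    At x: ¬r ∨ r is true.
  So □(¬r ∨ r) is true at n.
Satisfying worlds: {u, v, w, x, y, z, t, m, n}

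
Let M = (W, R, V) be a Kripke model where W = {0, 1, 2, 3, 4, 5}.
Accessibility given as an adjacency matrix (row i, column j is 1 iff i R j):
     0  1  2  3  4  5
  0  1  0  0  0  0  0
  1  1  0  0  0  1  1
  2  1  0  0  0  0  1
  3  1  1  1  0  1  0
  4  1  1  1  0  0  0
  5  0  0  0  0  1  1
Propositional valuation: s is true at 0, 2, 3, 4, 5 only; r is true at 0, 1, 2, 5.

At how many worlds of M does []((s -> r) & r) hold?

Let φ = []((s -> r) & r). Evaluate φ at each world:
  0 (successors {0}): φ is true.
  1 (successors {0, 4, 5}): φ is false.
  2 (successors {0, 5}): φ is true.
  3 (successors {0, 1, 2, 4}): φ is false.
  4 (successors {0, 1, 2}): φ is true.
  5 (successors {4, 5}): φ is false.
For instance, at 5:
  At 5: []((s -> r) & r) requires (s -> r) & r at every successor {4, 5}.
    (s -> r) & r fails at 4, so []((s -> r) & r) is false at 5.
Satisfying worlds: {0, 2, 4}

3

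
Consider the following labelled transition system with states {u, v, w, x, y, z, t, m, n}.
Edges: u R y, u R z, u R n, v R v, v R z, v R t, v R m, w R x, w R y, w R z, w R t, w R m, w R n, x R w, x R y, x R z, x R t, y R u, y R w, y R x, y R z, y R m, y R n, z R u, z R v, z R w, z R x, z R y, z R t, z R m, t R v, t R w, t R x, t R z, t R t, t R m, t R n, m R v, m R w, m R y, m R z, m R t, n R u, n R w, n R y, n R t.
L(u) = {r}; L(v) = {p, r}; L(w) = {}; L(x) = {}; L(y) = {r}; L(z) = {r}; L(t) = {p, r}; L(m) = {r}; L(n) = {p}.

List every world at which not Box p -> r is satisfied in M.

Recall that Box ψ holds at a world iff ψ holds at every accessible world, and Dia ψ holds iff ψ holds at some accessible world.
Let φ = not Box p -> r. Evaluate φ at each world:
  u (successors {y, z, n}): φ is true.
  v (successors {v, z, t, m}): φ is true.
  w (successors {x, y, z, t, m, n}): φ is false.
  x (successors {w, y, z, t}): φ is false.
  y (successors {u, w, x, z, m, n}): φ is true.
  z (successors {u, v, w, x, y, t, m}): φ is true.
  t (successors {v, w, x, z, t, m, n}): φ is true.
  m (successors {v, w, y, z, t}): φ is true.
  n (successors {u, w, y, t}): φ is false.
For instance, at z:
  At z: not Box p is true, r is true, so not Box p -> r is true.
    At z: Box p is false, so not Box p is true.
      At z: Box p requires p at every successor {u, v, w, x, y, t, m}.
        p fails at u, so Box p is false at z.
Satisfying worlds: {u, v, y, z, t, m}

u, v, y, z, t, m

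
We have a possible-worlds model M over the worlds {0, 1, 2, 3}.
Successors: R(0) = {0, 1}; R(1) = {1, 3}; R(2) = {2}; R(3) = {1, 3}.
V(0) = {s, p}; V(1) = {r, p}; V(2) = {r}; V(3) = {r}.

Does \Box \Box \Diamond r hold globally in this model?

Yes

Let φ = \Box \Box \Diamond r. Evaluate φ at each world:
  0 (successors {0, 1}): φ is true.
  1 (successors {1, 3}): φ is true.
  2 (successors {2}): φ is true.
  3 (successors {1, 3}): φ is true.
For instance, at 2:
  At 2: \Box \Box \Diamond r requires \Box \Diamond r at every successor {2}.
      At 2: \Box \Diamond r requires \Diamond r at every successor {2}.
        At 2: \Diamond r is true.
      So \Box \Diamond r is true at 2.
  So \Box \Box \Diamond r is true at 2.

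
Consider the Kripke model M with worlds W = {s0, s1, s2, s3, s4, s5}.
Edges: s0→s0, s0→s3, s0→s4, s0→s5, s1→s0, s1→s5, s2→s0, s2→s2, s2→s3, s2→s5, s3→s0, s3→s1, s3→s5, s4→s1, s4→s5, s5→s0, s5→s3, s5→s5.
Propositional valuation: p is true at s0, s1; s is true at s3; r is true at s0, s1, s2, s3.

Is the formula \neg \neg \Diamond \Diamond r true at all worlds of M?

Recall that \Diamond ψ holds at a world iff ψ holds at some accessible world.
Let φ = \neg \neg \Diamond \Diamond r. Evaluate φ at each world:
  s0 (successors {s0, s3, s4, s5}): φ is true.
  s1 (successors {s0, s5}): φ is true.
  s2 (successors {s0, s2, s3, s5}): φ is true.
  s3 (successors {s0, s1, s5}): φ is true.
  s4 (successors {s1, s5}): φ is true.
  s5 (successors {s0, s3, s5}): φ is true.
For instance, at s5:
  At s5: \neg \Diamond \Diamond r is false, so \neg \neg \Diamond \Diamond r is true.
    At s5: \Diamond \Diamond r is true, so \neg \Diamond \Diamond r is false.
      At s5: \Diamond \Diamond r requires \Diamond r at some successor in {s0, s3, s5}.
        \Diamond r holds at s0, so \Diamond \Diamond r is true at s5.

Yes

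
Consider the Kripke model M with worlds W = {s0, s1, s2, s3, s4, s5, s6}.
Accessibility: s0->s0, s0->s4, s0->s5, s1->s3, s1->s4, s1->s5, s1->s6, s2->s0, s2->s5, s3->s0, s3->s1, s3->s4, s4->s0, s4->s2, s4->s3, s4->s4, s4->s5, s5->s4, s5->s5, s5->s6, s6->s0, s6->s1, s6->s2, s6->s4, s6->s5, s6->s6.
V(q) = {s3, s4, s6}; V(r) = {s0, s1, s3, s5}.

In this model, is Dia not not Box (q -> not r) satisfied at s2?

At s2: Dia not not Box (q -> not r) requires not not Box (q -> not r) at some successor in {s0, s5}.
  not not Box (q -> not r) holds at s0, so Dia not not Box (q -> not r) is true at s2.
    At s0: not Box (q -> not r) is false, so not not Box (q -> not r) is true.
      At s0: Box (q -> not r) is true, so not Box (q -> not r) is false.

Yes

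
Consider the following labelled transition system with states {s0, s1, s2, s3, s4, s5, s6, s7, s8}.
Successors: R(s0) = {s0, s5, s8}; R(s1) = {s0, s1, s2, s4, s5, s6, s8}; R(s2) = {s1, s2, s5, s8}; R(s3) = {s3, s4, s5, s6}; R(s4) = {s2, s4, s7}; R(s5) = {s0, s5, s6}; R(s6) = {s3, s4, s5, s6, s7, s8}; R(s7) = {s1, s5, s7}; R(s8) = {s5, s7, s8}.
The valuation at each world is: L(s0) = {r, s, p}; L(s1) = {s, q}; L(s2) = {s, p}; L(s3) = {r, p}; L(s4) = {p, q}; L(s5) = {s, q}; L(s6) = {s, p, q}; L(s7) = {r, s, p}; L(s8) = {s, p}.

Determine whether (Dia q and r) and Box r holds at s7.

No

Recall that Box ψ holds at a world iff ψ holds at every accessible world, and Dia ψ holds iff ψ holds at some accessible world.
At s7: Dia q and r is true, Box r is false, so (Dia q and r) and Box r is false.
  At s7: Dia q is true, r is true, so Dia q and r is true.
    At s7: Dia q requires q at some successor in {s1, s5, s7}.
      q holds at s1, so Dia q is true at s7.
  At s7: Box r requires r at every successor {s1, s5, s7}.
    r fails at s1, so Box r is false at s7.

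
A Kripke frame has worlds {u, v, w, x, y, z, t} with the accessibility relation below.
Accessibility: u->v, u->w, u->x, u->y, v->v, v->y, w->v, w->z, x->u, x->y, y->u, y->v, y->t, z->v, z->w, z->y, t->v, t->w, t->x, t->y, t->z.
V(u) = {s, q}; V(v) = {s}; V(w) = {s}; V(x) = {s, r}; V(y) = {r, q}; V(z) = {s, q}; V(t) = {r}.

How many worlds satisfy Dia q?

Recall that Dia ψ holds at a world iff ψ holds at some accessible world.
Let φ = Dia q. Evaluate φ at each world:
  u (successors {v, w, x, y}): φ is true.
  v (successors {v, y}): φ is true.
  w (successors {v, z}): φ is true.
  x (successors {u, y}): φ is true.
  y (successors {u, v, t}): φ is true.
  z (successors {v, w, y}): φ is true.
  t (successors {v, w, x, y, z}): φ is true.
For instance, at w:
  At w: Dia q requires q at some successor in {v, z}.
    q holds at z, so Dia q is true at w.
Satisfying worlds: {u, v, w, x, y, z, t}

7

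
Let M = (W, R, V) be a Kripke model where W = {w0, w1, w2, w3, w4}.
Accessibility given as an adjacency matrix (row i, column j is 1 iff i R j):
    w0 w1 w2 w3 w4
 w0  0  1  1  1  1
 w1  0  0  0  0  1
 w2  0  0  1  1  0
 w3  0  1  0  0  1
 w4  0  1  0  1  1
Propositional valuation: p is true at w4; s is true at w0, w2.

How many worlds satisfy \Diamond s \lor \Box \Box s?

2

Let φ = \Diamond s \lor \Box \Box s. Evaluate φ at each world:
  w0 (successors {w1, w2, w3, w4}): φ is true.
  w1 (successors {w4}): φ is false.
  w2 (successors {w2, w3}): φ is true.
  w3 (successors {w1, w4}): φ is false.
  w4 (successors {w1, w3, w4}): φ is false.
For instance, at w0:
  At w0: \Diamond s is true, \Box \Box s is false, so \Diamond s \lor \Box \Box s is true.
    At w0: \Diamond s requires s at some successor in {w1, w2, w3, w4}.
      s holds at w2, so \Diamond s is true at w0.
    At w0: \Box \Box s requires \Box s at every successor {w1, w2, w3, w4}.
      \Box s fails at w1, so \Box \Box s is false at w0.
Satisfying worlds: {w0, w2}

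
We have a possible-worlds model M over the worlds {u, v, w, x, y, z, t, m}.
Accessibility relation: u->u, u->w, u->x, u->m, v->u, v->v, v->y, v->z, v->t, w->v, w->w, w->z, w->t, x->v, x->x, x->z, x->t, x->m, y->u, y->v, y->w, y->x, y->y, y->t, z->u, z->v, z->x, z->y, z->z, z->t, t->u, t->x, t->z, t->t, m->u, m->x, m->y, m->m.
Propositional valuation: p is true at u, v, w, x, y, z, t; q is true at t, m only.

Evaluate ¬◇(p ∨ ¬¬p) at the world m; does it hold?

At m: ◇(p ∨ ¬¬p) is true, so ¬◇(p ∨ ¬¬p) is false.
  At m: ◇(p ∨ ¬¬p) requires p ∨ ¬¬p at some successor in {u, x, y, m}.
    p ∨ ¬¬p holds at u, so ◇(p ∨ ¬¬p) is true at m.

No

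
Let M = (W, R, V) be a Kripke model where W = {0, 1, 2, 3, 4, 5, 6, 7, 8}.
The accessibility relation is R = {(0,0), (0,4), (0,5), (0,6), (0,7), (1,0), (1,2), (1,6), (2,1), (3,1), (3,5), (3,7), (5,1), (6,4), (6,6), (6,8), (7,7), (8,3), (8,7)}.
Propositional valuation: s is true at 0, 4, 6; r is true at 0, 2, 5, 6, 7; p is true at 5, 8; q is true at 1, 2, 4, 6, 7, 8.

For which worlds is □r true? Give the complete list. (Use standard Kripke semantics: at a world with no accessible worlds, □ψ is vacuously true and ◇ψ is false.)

1, 4, 7

Recall that □ψ holds at a world iff ψ holds at every accessible world, and ◇ψ holds iff ψ holds at some accessible world.
Let φ = □r. Evaluate φ at each world:
  0 (successors {0, 4, 5, 6, 7}): φ is false.
  1 (successors {0, 2, 6}): φ is true.
  2 (successors {1}): φ is false.
  3 (successors {1, 5, 7}): φ is false.
  4 (successors ∅): φ is true.
  5 (successors {1}): φ is false.
  6 (successors {4, 6, 8}): φ is false.
  7 (successors {7}): φ is true.
  8 (successors {3, 7}): φ is false.
For instance, at 8:
  At 8: □r requires r at every successor {3, 7}.
    r fails at 3, so □r is false at 8.
Satisfying worlds: {1, 4, 7}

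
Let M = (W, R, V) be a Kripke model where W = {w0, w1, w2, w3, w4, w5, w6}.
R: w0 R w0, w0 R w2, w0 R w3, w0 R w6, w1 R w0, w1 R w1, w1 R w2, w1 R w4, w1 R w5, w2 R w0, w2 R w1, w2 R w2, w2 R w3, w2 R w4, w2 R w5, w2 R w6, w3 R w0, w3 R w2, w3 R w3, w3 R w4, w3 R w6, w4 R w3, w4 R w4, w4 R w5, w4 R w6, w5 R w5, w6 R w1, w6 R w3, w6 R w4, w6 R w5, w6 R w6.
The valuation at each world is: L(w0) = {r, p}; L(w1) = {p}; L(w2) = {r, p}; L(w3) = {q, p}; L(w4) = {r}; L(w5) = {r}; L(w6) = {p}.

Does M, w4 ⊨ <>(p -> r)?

At w4: <>(p -> r) requires p -> r at some successor in {w3, w4, w5, w6}.
  p -> r holds at w4, so <>(p -> r) is true at w4.

Yes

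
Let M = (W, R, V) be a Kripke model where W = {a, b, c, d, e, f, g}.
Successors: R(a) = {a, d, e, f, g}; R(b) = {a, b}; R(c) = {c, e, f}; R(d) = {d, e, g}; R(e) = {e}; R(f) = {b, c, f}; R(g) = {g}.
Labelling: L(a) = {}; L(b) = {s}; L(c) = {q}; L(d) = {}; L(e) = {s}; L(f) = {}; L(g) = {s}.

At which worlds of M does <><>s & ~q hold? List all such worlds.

Recall that <>ψ holds at a world iff ψ holds at some accessible world.
Let φ = <><>s & ~q. Evaluate φ at each world:
  a (successors {a, d, e, f, g}): φ is true.
  b (successors {a, b}): φ is true.
  c (successors {c, e, f}): φ is false.
  d (successors {d, e, g}): φ is true.
  e (successors {e}): φ is true.
  f (successors {b, c, f}): φ is true.
  g (successors {g}): φ is true.
For instance, at e:
  At e: <><>s is true, ~q is true, so <><>s & ~q is true.
    At e: <><>s requires <>s at some successor in {e}.
      <>s holds at e, so <><>s is true at e.
Satisfying worlds: {a, b, d, e, f, g}

a, b, d, e, f, g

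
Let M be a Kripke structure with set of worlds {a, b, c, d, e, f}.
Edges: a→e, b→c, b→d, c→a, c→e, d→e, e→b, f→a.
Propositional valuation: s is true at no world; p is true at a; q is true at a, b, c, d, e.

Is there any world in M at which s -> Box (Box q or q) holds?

Yes

Let φ = s -> Box (Box q or q). Evaluate φ at each world:
  a (successors {e}): φ is true.
  b (successors {c, d}): φ is true.
  c (successors {a, e}): φ is true.
  d (successors {e}): φ is true.
  e (successors {b}): φ is true.
  f (successors {a}): φ is true.
Detail at a (witness):
  At a: s is false, Box (Box q or q) is true, so s -> Box (Box q or q) is true.
    At a: Box (Box q or q) requires Box q or q at every successor {e}.
      At e: Box q or q is true.
    So Box (Box q or q) is true at a.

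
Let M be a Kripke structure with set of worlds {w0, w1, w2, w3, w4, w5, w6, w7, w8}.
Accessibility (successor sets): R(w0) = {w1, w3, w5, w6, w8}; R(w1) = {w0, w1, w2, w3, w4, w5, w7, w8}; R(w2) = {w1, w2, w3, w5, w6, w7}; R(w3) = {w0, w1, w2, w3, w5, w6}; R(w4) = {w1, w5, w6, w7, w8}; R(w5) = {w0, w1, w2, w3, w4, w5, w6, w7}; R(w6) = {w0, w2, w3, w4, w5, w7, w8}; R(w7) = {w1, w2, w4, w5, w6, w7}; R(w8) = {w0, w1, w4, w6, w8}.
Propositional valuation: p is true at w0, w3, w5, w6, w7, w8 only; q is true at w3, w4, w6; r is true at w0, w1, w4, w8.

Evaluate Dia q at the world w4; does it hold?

Yes

At w4: Dia q requires q at some successor in {w1, w5, w6, w7, w8}.
  q holds at w6, so Dia q is true at w4.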